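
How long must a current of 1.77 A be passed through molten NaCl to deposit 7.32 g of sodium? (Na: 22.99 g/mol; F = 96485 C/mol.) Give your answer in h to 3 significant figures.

n(Na) = 7.32 / 22.99 = 0.3184 mol
Na⁺ + e⁻ → Na, so n(e⁻) = 0.3184 mol
Q = 0.3184 × 96485 = 30720 C
t = Q / I = 30720 / 1.77 = 17360 s = 4.82 h

4.82 h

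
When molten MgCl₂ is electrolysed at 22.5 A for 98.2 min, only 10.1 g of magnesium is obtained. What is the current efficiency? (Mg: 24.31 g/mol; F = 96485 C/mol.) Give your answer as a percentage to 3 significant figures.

Q = 22.5 × 5892 = 1.326×10^5 C
n(e⁻) = 1.326×10^5 / 96485 = 1.374 mol
Mg²⁺ + 2e⁻ → Mg, so theoretical n(Mg) = 0.6870 mol → 16.70 g
Efficiency = 10.1 / 16.70 = 0.6048 = 60.5%

60.5%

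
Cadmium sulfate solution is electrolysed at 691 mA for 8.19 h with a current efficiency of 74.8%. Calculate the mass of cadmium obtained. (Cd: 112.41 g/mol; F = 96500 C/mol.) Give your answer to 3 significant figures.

8.88 g

Q = 0.691 × 29484 = 20370 C
n(e⁻) = 20370 / 96500 = 0.2111 mol
Cd²⁺ + 2e⁻ → Cd, so theoretical m(Cd) = 0.1056 × 112.41 = 11.87 g
Actual mass = 74.8% × 11.87 = 8.88 g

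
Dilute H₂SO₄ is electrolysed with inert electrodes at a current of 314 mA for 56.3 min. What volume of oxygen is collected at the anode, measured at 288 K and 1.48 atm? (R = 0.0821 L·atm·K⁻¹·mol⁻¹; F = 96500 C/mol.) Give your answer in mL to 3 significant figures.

Charge passed = 0.314 × 3378 = 1061 C
n(e⁻) = Q/F = 1061/96500 = 0.01099 mol
2H₂O → O₂ + 4H⁺ + 4e⁻, so n(O₂) = 0.01099 / 4 = 0.002748 mol
V = nRT/P = 0.002748 × 0.0821 × 288 / 1.48 = 0.04390 L
= 43.9 mL

43.9 mL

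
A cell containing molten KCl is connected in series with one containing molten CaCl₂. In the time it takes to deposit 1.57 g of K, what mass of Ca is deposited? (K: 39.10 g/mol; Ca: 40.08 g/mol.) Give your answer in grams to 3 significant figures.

n(K) = 1.57 / 39.10 = 0.04015 mol
K⁺ + e⁻ → K, so n(e⁻) = 0.04015 mol
In series, the same 0.04015 mol of electrons flows through the second cell.
Ca²⁺ + 2e⁻ → Ca, so n(Ca) = 0.04015 / 2 = 0.02008 mol
m(Ca) = 0.02008 × 40.08 = 0.805 g

0.805 g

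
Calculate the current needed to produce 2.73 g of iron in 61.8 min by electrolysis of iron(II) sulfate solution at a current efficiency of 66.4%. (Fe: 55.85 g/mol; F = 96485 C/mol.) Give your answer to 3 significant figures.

n(Fe) = 2.73 / 55.85 = 0.04888 mol
Fe²⁺ + 2e⁻ → Fe, so n(e⁻) = 2 × 0.04888 = 0.09776 mol
Q = 0.09776 × 96485 / 0.664 = 14210 C
I = Q / t = 14210 / 3708 s = 3.83 A

3.83 A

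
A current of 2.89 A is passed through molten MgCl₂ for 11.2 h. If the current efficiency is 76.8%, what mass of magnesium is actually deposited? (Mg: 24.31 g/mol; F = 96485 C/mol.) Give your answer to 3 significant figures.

11.3 g

Q = 2.89 × 40320 = 1.165×10^5 C
n(e⁻) = 1.165×10^5 / 96485 = 1.207 mol
Mg²⁺ + 2e⁻ → Mg, so theoretical m(Mg) = 0.6035 × 24.31 = 14.67 g
Actual mass = 76.8% × 14.67 = 11.3 g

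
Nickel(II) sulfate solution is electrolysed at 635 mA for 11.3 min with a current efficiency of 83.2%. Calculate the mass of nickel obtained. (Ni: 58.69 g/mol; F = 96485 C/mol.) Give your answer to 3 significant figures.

0.109 g

Q = 0.635 × 678 = 430.5 C
n(e⁻) = 430.5 / 96485 = 0.004462 mol
Ni²⁺ + 2e⁻ → Ni, so theoretical m(Ni) = 0.002231 × 58.69 = 0.1309 g
Actual mass = 83.2% × 0.1309 = 0.109 g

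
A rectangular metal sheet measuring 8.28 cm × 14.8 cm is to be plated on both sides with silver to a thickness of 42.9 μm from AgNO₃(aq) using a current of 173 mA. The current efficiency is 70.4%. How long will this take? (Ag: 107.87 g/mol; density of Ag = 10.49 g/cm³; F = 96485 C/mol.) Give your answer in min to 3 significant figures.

Plated area = 2 × 8.28 × 14.8 = 245.1 cm²
Volume = 245.1 × 42.9×10⁻⁴ cm = 1.051 cm³
m(Ag) = 1.051 × 10.49 = 11.02 g
n(Ag) = 11.02 / 107.87 = 0.1022 mol; n(e⁻) = 0.1022 mol
Q = 0.1022 × 96485 / 0.704 = 14010 C
t = 14010 / 0.173 = 80980 s = 1350 min

1350 min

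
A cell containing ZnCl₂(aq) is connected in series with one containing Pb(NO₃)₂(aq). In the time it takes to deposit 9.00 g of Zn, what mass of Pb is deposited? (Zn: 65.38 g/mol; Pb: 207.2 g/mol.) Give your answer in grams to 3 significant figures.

28.5 g

n(Zn) = 9.00 / 65.38 = 0.1377 mol
Zn²⁺ + 2e⁻ → Zn, so n(e⁻) = 2 × 0.1377 = 0.2754 mol
Same current for the same time ⇒ same n(e⁻) = 0.2754 mol in both cells.
Pb²⁺ + 2e⁻ → Pb, so n(Pb) = 0.2754 / 2 = 0.1377 mol
m(Pb) = 0.1377 × 207.2 = 28.5 g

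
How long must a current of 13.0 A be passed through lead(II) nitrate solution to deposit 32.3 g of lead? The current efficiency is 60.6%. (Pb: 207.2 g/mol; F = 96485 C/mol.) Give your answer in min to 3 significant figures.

n(Pb) = 32.3 / 207.2 = 0.1559 mol
Pb²⁺ + 2e⁻ → Pb, so n(e⁻) = 2 × 0.1559 = 0.3118 mol
Q = 0.3118 × 96485 / 0.606 = 49640 C
t = Q / I = 49640 / 13.0 = 3818 s = 63.6 min

63.6 min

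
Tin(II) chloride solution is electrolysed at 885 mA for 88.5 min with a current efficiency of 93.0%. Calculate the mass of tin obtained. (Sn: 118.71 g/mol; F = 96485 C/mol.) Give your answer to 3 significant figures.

2.69 g

Q = 0.885 × 5310 = 4699 C
n(e⁻) = 4699 / 96485 = 0.04870 mol
Sn²⁺ + 2e⁻ → Sn, so theoretical m(Sn) = 0.02435 × 118.71 = 2.891 g
Actual mass = 93.0% × 2.891 = 2.69 g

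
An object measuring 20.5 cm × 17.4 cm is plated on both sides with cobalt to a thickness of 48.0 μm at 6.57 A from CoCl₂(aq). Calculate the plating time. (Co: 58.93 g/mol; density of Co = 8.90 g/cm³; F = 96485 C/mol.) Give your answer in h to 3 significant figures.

4.22 h

Plated area = 2 × 20.5 × 17.4 = 713.4 cm²
Volume = 713.4 × 48.0×10⁻⁴ cm = 3.424 cm³
m(Co) = 3.424 × 8.90 = 30.47 g
n(Co) = 30.47 / 58.93 = 0.5171 mol; n(e⁻) = 2 × 0.5171 = 1.034 mol
Q = 1.034 × 96485 = 99770 C
t = 99770 / 6.57 = 15190 s = 4.22 h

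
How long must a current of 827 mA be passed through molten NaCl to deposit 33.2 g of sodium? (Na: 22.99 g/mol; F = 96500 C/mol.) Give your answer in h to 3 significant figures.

46.8 h

n(Na) = 33.2 / 22.99 = 1.444 mol
Na⁺ + e⁻ → Na, so n(e⁻) = 1.444 mol
Q = 1.444 × 96500 = 1.393×10^5 C
t = Q / I = 1.393×10^5 / 0.827 = 1.684×10^5 s = 46.8 h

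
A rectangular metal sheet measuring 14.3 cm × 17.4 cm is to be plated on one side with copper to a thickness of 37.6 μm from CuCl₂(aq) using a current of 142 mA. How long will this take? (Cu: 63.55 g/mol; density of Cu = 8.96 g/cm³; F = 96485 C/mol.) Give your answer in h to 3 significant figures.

Plated area = 14.3 × 17.4 = 248.8 cm²
Volume = 248.8 × 37.6×10⁻⁴ cm = 0.9355 cm³
m(Cu) = 0.9355 × 8.96 = 8.382 g
n(Cu) = 8.382 / 63.55 = 0.1319 mol; n(e⁻) = 2 × 0.1319 = 0.2638 mol
Q = 0.2638 × 96485 = 25450 C
t = 25450 / 0.142 = 1.792×10^5 s = 49.8 h

49.8 h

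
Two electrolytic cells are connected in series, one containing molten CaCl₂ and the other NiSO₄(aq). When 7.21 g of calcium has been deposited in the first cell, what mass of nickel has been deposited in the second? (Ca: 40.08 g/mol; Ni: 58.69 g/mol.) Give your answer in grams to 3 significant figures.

n(Ca) = 7.21 / 40.08 = 0.1799 mol
Ca²⁺ + 2e⁻ → Ca, so n(e⁻) = 2 × 0.1799 = 0.3598 mol
Since the cells are in series, n(e⁻) in the Ni cell is also 0.3598 mol.
Ni²⁺ + 2e⁻ → Ni, so n(Ni) = 0.3598 / 2 = 0.1799 mol
m(Ni) = 0.1799 × 58.69 = 10.6 g

10.6 g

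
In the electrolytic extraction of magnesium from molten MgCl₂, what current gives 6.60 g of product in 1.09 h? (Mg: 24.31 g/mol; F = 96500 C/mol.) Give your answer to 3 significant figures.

n(Mg) = 6.60 / 24.31 = 0.2715 mol
Mg²⁺ + 2e⁻ → Mg, so n(e⁻) = 2 × 0.2715 = 0.5430 mol
Q = 0.5430 × 96500 = 52400 C
I = Q / t = 52400 / 3924 s = 13.4 A

13.4 A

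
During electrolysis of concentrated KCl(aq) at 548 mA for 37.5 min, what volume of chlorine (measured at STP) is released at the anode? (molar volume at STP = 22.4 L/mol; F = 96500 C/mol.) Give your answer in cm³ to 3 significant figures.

Q = It = 0.548 × 2250 = 1233 C
n(e⁻) = 1233 / 96500 = 0.01278 mol
2Cl⁻ → Cl₂ + 2e⁻, so n(Cl₂) = 0.01278 / 2 = 0.006390 mol
V = 0.006390 × 22.4 = 0.1431 L
= 143 cm³

143 cm³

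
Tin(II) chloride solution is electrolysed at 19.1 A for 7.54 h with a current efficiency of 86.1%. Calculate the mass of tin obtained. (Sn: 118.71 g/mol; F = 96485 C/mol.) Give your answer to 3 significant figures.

275 g

Q = 19.1 × 27144 = 5.185×10^5 C
n(e⁻) = 5.185×10^5 / 96485 = 5.374 mol
Sn²⁺ + 2e⁻ → Sn, so theoretical m(Sn) = 2.687 × 118.71 = 319.0 g
Actual mass = 86.1% × 319.0 = 275 g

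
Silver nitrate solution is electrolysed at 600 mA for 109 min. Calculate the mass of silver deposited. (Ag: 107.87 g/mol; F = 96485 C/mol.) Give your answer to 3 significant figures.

4.39 g

Charge passed = 0.600 × 6540 = 3924 C
n(e⁻) = Q/F = 3924/96485 = 0.04067 mol
Ag⁺ + e⁻ → Ag, so n(Ag) = 0.04067 mol
m = 0.04067 × 107.87 = 4.39 g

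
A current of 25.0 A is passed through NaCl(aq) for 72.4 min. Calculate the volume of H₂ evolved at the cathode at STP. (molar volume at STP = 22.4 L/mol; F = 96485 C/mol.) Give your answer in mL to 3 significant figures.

12600 mL

Charge passed = 25.0 × 4344 = 1.086×10^5 C
n(e⁻) = 1.086×10^5 / 96485 = 1.126 mol
2H⁺ + 2e⁻ → H₂, so n(H₂) = 1.126 / 2 = 0.5630 mol
V = 0.5630 × 22.4 = 12.61 L
= 12600 mL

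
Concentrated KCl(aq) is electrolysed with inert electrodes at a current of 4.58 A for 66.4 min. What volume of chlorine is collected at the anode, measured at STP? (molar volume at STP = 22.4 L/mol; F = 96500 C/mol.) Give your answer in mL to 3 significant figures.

2120 mL

Charge passed = 4.58 × 3984 = 18250 C
n(e⁻) = Q/F = 18250/96500 = 0.1891 mol
2Cl⁻ → Cl₂ + 2e⁻, so n(Cl₂) = 0.1891 / 2 = 0.09455 mol
V = 0.09455 × 22.4 = 2.118 L
= 2120 mL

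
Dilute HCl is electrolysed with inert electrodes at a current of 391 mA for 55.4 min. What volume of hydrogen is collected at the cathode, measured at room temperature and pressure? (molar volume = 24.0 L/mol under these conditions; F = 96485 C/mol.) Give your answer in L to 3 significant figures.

0.162 L

Q = It = 0.391 × 3324 = 1300 C
n(e⁻) = Q/F = 1300/96485 = 0.01347 mol
2H⁺ + 2e⁻ → H₂, so n(H₂) = 0.01347 / 2 = 0.006735 mol
V = 0.006735 × 24.0 = 0.1616 L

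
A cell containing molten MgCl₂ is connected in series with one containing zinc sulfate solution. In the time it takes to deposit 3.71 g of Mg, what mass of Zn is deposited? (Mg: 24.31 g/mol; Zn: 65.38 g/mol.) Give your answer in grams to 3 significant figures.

n(Mg) = 3.71 / 24.31 = 0.1526 mol
Mg²⁺ + 2e⁻ → Mg, so n(e⁻) = 2 × 0.1526 = 0.3052 mol
Same current for the same time ⇒ same n(e⁻) = 0.3052 mol in both cells.
Zn²⁺ + 2e⁻ → Zn, so n(Zn) = 0.3052 / 2 = 0.1526 mol
m(Zn) = 0.1526 × 65.38 = 9.98 g

9.98 g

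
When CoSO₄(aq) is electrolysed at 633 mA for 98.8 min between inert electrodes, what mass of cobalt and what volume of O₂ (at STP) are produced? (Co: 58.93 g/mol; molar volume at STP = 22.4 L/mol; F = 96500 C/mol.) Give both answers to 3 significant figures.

Q = 0.633 × 5928 = 3752 C; n(e⁻) = 3752 / 96500 = 0.03888 mol
Cathode: Co²⁺ + 2e⁻ → Co → n(Co) = 0.03888/2 = 0.01944 mol → 1.15 g
Anode: 2H₂O → O₂ + 4H⁺ + 4e⁻ → n(O₂) = 0.03888/4 = 0.009720 mol → 0.218 L

1.15 g Co; 0.218 L O₂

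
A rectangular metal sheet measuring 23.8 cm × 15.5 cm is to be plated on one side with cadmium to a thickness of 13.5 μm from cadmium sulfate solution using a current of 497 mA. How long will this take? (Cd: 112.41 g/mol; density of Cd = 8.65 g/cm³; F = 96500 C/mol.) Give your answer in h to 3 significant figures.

4.13 h

Plated area = 23.8 × 15.5 = 368.9 cm²
Volume = 368.9 × 13.5×10⁻⁴ cm = 0.4980 cm³
m(Cd) = 0.4980 × 8.65 = 4.308 g
n(Cd) = 4.308 / 112.41 = 0.03832 mol; n(e⁻) = 2 × 0.03832 = 0.07664 mol
Q = 0.07664 × 96500 = 7396 C
t = 7396 / 0.497 = 14880 s = 4.13 h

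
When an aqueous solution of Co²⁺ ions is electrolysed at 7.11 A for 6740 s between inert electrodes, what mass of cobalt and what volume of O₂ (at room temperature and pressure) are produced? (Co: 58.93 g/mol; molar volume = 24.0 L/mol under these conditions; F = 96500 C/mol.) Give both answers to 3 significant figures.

14.6 g Co; 2.98 L O₂

Q = 7.11 × 6740 = 47920 C; n(e⁻) = 47920 / 96500 = 0.4966 mol
Cathode: Co²⁺ + 2e⁻ → Co → n(Co) = 0.4966/2 = 0.2483 mol → 14.6 g
Anode: 2H₂O → O₂ + 4H⁺ + 4e⁻ → n(O₂) = 0.4966/4 = 0.1242 mol → 2.98 L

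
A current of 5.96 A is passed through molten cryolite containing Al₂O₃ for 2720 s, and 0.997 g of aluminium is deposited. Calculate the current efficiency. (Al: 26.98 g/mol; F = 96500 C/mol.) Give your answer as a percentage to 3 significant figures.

Q = 5.96 × 2720 = 16210 C
n(e⁻) = 16210 / 96500 = 0.1680 mol
Al³⁺ + 3e⁻ → Al, so theoretical n(Al) = 0.05600 mol → 1.511 g
Efficiency = 0.997 / 1.511 = 0.6598 = 66.0%

66.0%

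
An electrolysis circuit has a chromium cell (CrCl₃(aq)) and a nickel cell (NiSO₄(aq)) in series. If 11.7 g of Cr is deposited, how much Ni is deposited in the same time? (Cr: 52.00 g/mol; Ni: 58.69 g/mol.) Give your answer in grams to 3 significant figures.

n(Cr) = 11.7 / 52.00 = 0.2250 mol
Cr³⁺ + 3e⁻ → Cr, so n(e⁻) = 3 × 0.2250 = 0.6750 mol
The cells are in series, so the same charge (and hence the same n(e⁻) = 0.6750 mol) passes through both.
Ni²⁺ + 2e⁻ → Ni, so n(Ni) = 0.6750 / 2 = 0.3375 mol
m(Ni) = 0.3375 × 58.69 = 19.8 g

19.8 g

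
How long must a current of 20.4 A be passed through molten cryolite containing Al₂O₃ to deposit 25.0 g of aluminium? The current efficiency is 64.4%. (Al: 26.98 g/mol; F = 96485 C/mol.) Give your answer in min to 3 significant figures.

n(Al) = 25.0 / 26.98 = 0.9266 mol
Al³⁺ + 3e⁻ → Al, so n(e⁻) = 3 × 0.9266 = 2.780 mol
Q = 2.780 × 96485 / 0.644 = 4.165×10^5 C
t = Q / I = 4.165×10^5 / 20.4 = 20420 s = 340 min

340 min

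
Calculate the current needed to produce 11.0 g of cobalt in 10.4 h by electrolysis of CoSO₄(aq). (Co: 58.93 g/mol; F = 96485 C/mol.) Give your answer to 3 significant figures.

0.962 A

n(Co) = 11.0 / 58.93 = 0.1867 mol
Co²⁺ + 2e⁻ → Co, so n(e⁻) = 2 × 0.1867 = 0.3734 mol
Q = 0.3734 × 96485 = 36030 C
I = Q / t = 36030 / 37440 s = 0.962 A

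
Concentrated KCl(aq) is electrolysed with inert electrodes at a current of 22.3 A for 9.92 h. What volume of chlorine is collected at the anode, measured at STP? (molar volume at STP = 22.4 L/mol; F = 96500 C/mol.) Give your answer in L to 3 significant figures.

Charge passed = 22.3 × 35712 = 7.964×10^5 C
n(e⁻) = 7.964×10^5 / 96500 = 8.253 mol
2Cl⁻ → Cl₂ + 2e⁻, so n(Cl₂) = 8.253 / 2 = 4.127 mol
V = 4.127 × 22.4 = 92.44 L

92.4 L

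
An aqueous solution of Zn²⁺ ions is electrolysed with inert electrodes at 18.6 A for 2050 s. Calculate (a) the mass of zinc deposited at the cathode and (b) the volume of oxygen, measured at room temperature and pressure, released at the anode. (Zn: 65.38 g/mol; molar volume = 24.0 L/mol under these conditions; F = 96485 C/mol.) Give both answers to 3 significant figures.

12.9 g Zn; 2.37 L O₂

Q = 18.6 × 2050 = 38130 C; n(e⁻) = 38130 / 96485 = 0.3952 mol
Cathode: Zn²⁺ + 2e⁻ → Zn → n(Zn) = 0.3952/2 = 0.1976 mol → 12.9 g
Anode: 2H₂O → O₂ + 4H⁺ + 4e⁻ → n(O₂) = 0.3952/4 = 0.09880 mol → 2.37 L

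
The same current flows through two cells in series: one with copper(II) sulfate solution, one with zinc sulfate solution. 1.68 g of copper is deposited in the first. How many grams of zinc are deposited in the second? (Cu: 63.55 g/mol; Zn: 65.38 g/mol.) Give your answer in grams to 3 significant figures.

n(Cu) = 1.68 / 63.55 = 0.02644 mol
Cu²⁺ + 2e⁻ → Cu, so n(e⁻) = 2 × 0.02644 = 0.05288 mol
Same current for the same time ⇒ same n(e⁻) = 0.05288 mol in both cells.
Zn²⁺ + 2e⁻ → Zn, so n(Zn) = 0.05288 / 2 = 0.02644 mol
m(Zn) = 0.02644 × 65.38 = 1.73 g

1.73 g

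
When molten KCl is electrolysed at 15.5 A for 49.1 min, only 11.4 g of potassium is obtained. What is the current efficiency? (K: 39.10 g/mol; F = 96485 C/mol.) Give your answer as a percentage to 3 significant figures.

61.6%

Q = 15.5 × 2946 = 45660 C
n(e⁻) = 45660 / 96485 = 0.4732 mol
K⁺ + e⁻ → K, so theoretical n(K) = 0.4732 mol → 18.50 g
Efficiency = 11.4 / 18.50 = 0.6162 = 61.6%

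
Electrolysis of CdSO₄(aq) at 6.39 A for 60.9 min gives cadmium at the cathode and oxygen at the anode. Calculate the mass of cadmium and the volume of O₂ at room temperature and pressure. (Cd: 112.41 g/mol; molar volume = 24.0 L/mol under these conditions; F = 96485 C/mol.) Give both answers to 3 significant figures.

Q = 6.39 × 3654 = 23350 C; n(e⁻) = 23350 / 96485 = 0.2420 mol
Cathode: Cd²⁺ + 2e⁻ → Cd → n(Cd) = 0.2420/2 = 0.1210 mol → 13.6 g
Anode: 2H₂O → O₂ + 4H⁺ + 4e⁻ → n(O₂) = 0.2420/4 = 0.06050 mol → 1.45 L

13.6 g Cd; 1.45 L O₂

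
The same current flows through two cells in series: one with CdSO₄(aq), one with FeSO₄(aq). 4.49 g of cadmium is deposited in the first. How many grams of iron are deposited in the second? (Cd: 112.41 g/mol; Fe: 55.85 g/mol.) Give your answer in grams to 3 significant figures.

n(Cd) = 4.49 / 112.41 = 0.03994 mol
Cd²⁺ + 2e⁻ → Cd, so n(e⁻) = 2 × 0.03994 = 0.07988 mol
The cells are in series, so the same charge (and hence the same n(e⁻) = 0.07988 mol) passes through both.
Fe²⁺ + 2e⁻ → Fe, so n(Fe) = 0.07988 / 2 = 0.03994 mol
m(Fe) = 0.03994 × 55.85 = 2.23 g

2.23 g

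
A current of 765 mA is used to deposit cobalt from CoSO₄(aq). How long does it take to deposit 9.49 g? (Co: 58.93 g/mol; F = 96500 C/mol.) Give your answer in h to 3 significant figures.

n(Co) = 9.49 / 58.93 = 0.1610 mol
Co²⁺ + 2e⁻ → Co, so n(e⁻) = 2 × 0.1610 = 0.3220 mol
Q = 0.3220 × 96500 = 31070 C
t = Q / I = 31070 / 0.765 = 40610 s = 11.3 h

11.3 h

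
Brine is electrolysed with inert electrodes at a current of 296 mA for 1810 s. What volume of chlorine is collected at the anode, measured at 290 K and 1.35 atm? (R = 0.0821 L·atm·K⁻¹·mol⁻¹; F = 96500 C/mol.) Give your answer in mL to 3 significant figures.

Charge passed = 0.296 × 1810 = 535.8 C
n(e⁻) = 535.8 / 96500 = 0.005552 mol
2Cl⁻ → Cl₂ + 2e⁻, so n(Cl₂) = 0.005552 / 2 = 0.002776 mol
V = nRT/P = 0.002776 × 0.0821 × 290 / 1.35 = 0.04896 L
= 49.0 mL

49.0 mL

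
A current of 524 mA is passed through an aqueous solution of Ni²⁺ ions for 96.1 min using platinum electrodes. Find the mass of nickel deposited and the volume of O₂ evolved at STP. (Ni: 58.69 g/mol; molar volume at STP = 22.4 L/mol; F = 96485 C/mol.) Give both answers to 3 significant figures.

0.919 g Ni; 0.175 L O₂

Q = 0.524 × 5766 = 3021 C; n(e⁻) = 3021 / 96485 = 0.03131 mol
Cathode: Ni²⁺ + 2e⁻ → Ni → n(Ni) = 0.03131/2 = 0.01566 mol → 0.919 g
Anode: 2H₂O → O₂ + 4H⁺ + 4e⁻ → n(O₂) = 0.03131/4 = 0.007828 mol → 0.175 L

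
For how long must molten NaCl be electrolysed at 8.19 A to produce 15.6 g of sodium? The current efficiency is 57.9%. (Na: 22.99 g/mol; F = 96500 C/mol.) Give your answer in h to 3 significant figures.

3.84 h

n(Na) = 15.6 / 22.99 = 0.6786 mol
Na⁺ + e⁻ → Na, so n(e⁻) = 0.6786 mol
Q = 0.6786 × 96500 / 0.579 = 1.131×10^5 C
t = Q / I = 1.131×10^5 / 8.19 = 13810 s = 3.84 h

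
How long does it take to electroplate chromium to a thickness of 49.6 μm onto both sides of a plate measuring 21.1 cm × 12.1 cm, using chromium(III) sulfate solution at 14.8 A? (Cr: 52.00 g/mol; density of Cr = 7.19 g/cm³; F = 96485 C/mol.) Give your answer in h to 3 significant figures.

Plated area = 2 × 21.1 × 12.1 = 510.6 cm²
Volume = 510.6 × 49.6×10⁻⁴ cm = 2.533 cm³
m(Cr) = 2.533 × 7.19 = 18.21 g
n(Cr) = 18.21 / 52.00 = 0.3502 mol; n(e⁻) = 3 × 0.3502 = 1.051 mol
Q = 1.051 × 96485 = 1.014×10^5 C
t = 1.014×10^5 / 14.8 = 6851 s = 1.90 h

1.90 h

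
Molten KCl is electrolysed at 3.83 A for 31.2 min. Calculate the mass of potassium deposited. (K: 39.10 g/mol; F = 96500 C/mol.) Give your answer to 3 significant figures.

Q = 3.83 A × 1872 s = 7170 C
n(e⁻) = Q/F = 7170/96500 = 0.07430 mol
K⁺ + e⁻ → K, so n(K) = 0.07430 mol
m = 0.07430 × 39.10 = 2.91 g

2.91 g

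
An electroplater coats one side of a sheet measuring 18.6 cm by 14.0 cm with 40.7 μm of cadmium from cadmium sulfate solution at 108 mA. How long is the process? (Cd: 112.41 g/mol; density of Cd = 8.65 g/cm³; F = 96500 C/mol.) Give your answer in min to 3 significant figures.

Plated area = 18.6 × 14.0 = 260.4 cm²
Volume = 260.4 × 40.7×10⁻⁴ cm = 1.060 cm³
m(Cd) = 1.060 × 8.65 = 9.169 g
n(Cd) = 9.169 / 112.41 = 0.08157 mol; n(e⁻) = 2 × 0.08157 = 0.1631 mol
Q = 0.1631 × 96500 = 15740 C
t = 15740 / 0.108 = 1.457×10^5 s = 2430 min

2430 min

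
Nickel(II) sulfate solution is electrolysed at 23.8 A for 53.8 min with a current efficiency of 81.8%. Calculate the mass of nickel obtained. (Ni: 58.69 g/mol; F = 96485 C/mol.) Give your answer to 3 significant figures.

Q = 23.8 × 3228 = 76830 C
n(e⁻) = 76830 / 96485 = 0.7963 mol
Ni²⁺ + 2e⁻ → Ni, so theoretical m(Ni) = 0.3982 × 58.69 = 23.37 g
Actual mass = 81.8% × 23.37 = 19.1 g

19.1 g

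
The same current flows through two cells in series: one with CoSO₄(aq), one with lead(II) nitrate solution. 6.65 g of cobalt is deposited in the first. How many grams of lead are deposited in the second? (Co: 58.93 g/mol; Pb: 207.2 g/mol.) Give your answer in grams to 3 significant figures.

23.4 g

n(Co) = 6.65 / 58.93 = 0.1128 mol
Co²⁺ + 2e⁻ → Co, so n(e⁻) = 2 × 0.1128 = 0.2256 mol
In series, the same 0.2256 mol of electrons flows through the second cell.
Pb²⁺ + 2e⁻ → Pb, so n(Pb) = 0.2256 / 2 = 0.1128 mol
m(Pb) = 0.1128 × 207.2 = 23.4 g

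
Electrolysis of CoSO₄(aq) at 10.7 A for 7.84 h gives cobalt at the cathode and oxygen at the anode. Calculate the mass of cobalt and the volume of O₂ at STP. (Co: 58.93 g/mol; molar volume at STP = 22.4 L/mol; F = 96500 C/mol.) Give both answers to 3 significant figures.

Q = 10.7 × 28224 = 3.020×10^5 C; n(e⁻) = 3.020×10^5 / 96500 = 3.130 mol
Cathode: Co²⁺ + 2e⁻ → Co → n(Co) = 3.130/2 = 1.565 mol → 92.2 g
Anode: 2H₂O → O₂ + 4H⁺ + 4e⁻ → n(O₂) = 3.130/4 = 0.7825 mol → 17.5 L

92.2 g Co; 17.5 L O₂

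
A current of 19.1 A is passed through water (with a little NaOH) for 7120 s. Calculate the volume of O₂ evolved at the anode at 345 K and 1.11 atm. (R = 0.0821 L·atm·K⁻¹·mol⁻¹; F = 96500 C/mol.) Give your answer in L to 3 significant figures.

8.99 L

Charge passed = 19.1 × 7120 = 1.360×10^5 C
n(e⁻) = Q/F = 1.360×10^5/96500 = 1.409 mol
2H₂O → O₂ + 4H⁺ + 4e⁻, so n(O₂) = 1.409 / 4 = 0.3523 mol
V = nRT/P = 0.3523 × 0.0821 × 345 / 1.11 = 8.990 L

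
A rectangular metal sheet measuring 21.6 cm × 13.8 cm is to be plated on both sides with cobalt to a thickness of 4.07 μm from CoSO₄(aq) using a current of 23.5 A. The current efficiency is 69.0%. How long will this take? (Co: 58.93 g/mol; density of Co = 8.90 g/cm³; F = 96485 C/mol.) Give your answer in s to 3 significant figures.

Plated area = 2 × 21.6 × 13.8 = 596.2 cm²
Volume = 596.2 × 4.07×10⁻⁴ cm = 0.2427 cm³
m(Co) = 0.2427 × 8.90 = 2.160 g
n(Co) = 2.160 / 58.93 = 0.03665 mol; n(e⁻) = 2 × 0.03665 = 0.07330 mol
Q = 0.07330 × 96485 / 0.690 = 10250 C
t = 10250 / 23.5 = 436.2 s

436 s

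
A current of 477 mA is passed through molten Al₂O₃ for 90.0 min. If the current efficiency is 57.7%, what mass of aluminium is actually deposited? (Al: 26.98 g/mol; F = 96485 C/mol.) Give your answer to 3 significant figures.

Q = 0.477 × 5400 = 2576 C
n(e⁻) = 2576 / 96485 = 0.02670 mol
Al³⁺ + 3e⁻ → Al, so theoretical m(Al) = 0.008900 × 26.98 = 0.2401 g
Actual mass = 57.7% × 0.2401 = 0.139 g

0.139 g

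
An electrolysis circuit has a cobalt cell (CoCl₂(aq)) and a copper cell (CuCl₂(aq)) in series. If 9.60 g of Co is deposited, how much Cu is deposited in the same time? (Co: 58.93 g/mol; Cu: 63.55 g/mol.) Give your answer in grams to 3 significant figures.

n(Co) = 9.60 / 58.93 = 0.1629 mol
Co²⁺ + 2e⁻ → Co, so n(e⁻) = 2 × 0.1629 = 0.3258 mol
Since the cells are in series, n(e⁻) in the Cu cell is also 0.3258 mol.
Cu²⁺ + 2e⁻ → Cu, so n(Cu) = 0.3258 / 2 = 0.1629 mol
m(Cu) = 0.1629 × 63.55 = 10.4 g

10.4 g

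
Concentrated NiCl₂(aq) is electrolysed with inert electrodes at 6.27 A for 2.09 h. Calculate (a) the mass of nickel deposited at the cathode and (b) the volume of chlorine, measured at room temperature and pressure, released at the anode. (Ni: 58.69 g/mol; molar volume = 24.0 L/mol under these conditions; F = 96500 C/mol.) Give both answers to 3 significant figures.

Q = 6.27 × 7524 = 47180 C; n(e⁻) = 47180 / 96500 = 0.4889 mol
Cathode: Ni²⁺ + 2e⁻ → Ni → n(Ni) = 0.4889/2 = 0.2445 mol → 14.3 g
Anode: 2Cl⁻ → Cl₂ + 2e⁻ → n(Cl₂) = 0.4889/2 = 0.2445 mol → 5.87 L

14.3 g Ni; 5.87 L Cl₂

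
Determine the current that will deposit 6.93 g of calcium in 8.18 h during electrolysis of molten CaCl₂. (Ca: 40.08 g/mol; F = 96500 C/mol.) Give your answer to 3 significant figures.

n(Ca) = 6.93 / 40.08 = 0.1729 mol
Ca²⁺ + 2e⁻ → Ca, so n(e⁻) = 2 × 0.1729 = 0.3458 mol
Q = 0.3458 × 96500 = 33370 C
I = Q / t = 33370 / 29448 s = 1.13 A

1.13 A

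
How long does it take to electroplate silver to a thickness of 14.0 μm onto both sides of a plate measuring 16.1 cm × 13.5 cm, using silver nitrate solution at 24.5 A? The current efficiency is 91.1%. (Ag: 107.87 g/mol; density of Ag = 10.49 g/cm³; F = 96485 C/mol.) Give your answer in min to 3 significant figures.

4.26 min

Plated area = 2 × 16.1 × 13.5 = 434.7 cm²
Volume = 434.7 × 14.0×10⁻⁴ cm = 0.6086 cm³
m(Ag) = 0.6086 × 10.49 = 6.384 g
n(Ag) = 6.384 / 107.87 = 0.05918 mol; n(e⁻) = 0.05918 mol
Q = 0.05918 × 96485 / 0.911 = 6268 C
t = 6268 / 24.5 = 255.8 s = 4.26 min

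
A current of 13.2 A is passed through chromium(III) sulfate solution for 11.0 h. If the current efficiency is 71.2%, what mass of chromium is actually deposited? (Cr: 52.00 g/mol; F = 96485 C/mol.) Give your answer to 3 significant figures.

Q = 13.2 × 39600 = 5.227×10^5 C
n(e⁻) = 5.227×10^5 / 96485 = 5.417 mol
Cr³⁺ + 3e⁻ → Cr, so theoretical m(Cr) = 1.806 × 52.00 = 93.91 g
Actual mass = 71.2% × 93.91 = 66.9 g

66.9 g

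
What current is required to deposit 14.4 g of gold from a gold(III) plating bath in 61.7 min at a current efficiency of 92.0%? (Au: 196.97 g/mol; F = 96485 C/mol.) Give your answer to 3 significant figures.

n(Au) = 14.4 / 196.97 = 0.07311 mol
Au³⁺ + 3e⁻ → Au, so n(e⁻) = 3 × 0.07311 = 0.2193 mol
Q = 0.2193 × 96485 / 0.920 = 23000 C
I = Q / t = 23000 / 3702 s = 6.21 A

6.21 A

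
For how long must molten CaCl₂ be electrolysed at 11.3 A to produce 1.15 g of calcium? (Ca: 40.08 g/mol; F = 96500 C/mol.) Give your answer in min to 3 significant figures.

8.17 min

n(Ca) = 1.15 / 40.08 = 0.02869 mol
Ca²⁺ + 2e⁻ → Ca, so n(e⁻) = 2 × 0.02869 = 0.05738 mol
Q = 0.05738 × 96500 = 5537 C
t = Q / I = 5537 / 11.3 = 490.0 s = 8.17 min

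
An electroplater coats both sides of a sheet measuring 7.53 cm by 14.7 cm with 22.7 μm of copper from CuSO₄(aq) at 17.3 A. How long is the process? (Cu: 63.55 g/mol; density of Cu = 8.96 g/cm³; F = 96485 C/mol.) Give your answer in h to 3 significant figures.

Plated area = 2 × 7.53 × 14.7 = 221.4 cm²
Volume = 221.4 × 22.7×10⁻⁴ cm = 0.5026 cm³
m(Cu) = 0.5026 × 8.96 = 4.503 g
n(Cu) = 4.503 / 63.55 = 0.07086 mol; n(e⁻) = 2 × 0.07086 = 0.1417 mol
Q = 0.1417 × 96485 = 13670 C
t = 13670 / 17.3 = 790.2 s = 0.220 h

0.220 h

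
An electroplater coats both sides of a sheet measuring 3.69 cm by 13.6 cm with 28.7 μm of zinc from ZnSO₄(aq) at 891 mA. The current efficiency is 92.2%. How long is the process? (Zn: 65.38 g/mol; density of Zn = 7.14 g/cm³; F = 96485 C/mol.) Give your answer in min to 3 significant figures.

123 min

Plated area = 2 × 3.69 × 13.6 = 100.4 cm²
Volume = 100.4 × 28.7×10⁻⁴ cm = 0.2881 cm³
m(Zn) = 0.2881 × 7.14 = 2.057 g
n(Zn) = 2.057 / 65.38 = 0.03146 mol; n(e⁻) = 2 × 0.03146 = 0.06292 mol
Q = 0.06292 × 96485 / 0.922 = 6584 C
t = 6584 / 0.891 = 7389 s = 123 min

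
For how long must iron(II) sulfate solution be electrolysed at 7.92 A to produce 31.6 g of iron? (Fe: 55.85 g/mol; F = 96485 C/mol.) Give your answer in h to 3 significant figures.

n(Fe) = 31.6 / 55.85 = 0.5658 mol
Fe²⁺ + 2e⁻ → Fe, so n(e⁻) = 2 × 0.5658 = 1.132 mol
Q = 1.132 × 96485 = 1.092×10^5 C
t = Q / I = 1.092×10^5 / 7.92 = 13790 s = 3.83 h

3.83 h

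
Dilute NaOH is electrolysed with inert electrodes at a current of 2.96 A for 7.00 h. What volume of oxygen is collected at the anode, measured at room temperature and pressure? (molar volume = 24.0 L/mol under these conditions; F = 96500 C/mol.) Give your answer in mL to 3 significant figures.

Q = It = 2.96 × 25200 = 74590 C
n(e⁻) = Q/F = 74590/96500 = 0.7730 mol
2H₂O → O₂ + 4H⁺ + 4e⁻, so n(O₂) = 0.7730 / 4 = 0.1933 mol
V = 0.1933 × 24.0 = 4.639 L
= 4640 mL

4640 mL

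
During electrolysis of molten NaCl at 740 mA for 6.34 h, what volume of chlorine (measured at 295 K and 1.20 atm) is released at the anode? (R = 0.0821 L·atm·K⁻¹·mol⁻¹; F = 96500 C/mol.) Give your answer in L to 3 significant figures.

Q = It = 0.740 × 22824 = 16890 C
n(e⁻) = Q/F = 16890/96500 = 0.1750 mol
2Cl⁻ → Cl₂ + 2e⁻, so n(Cl₂) = 0.1750 / 2 = 0.08750 mol
V = nRT/P = 0.08750 × 0.0821 × 295 / 1.20 = 1.766 L

1.77 L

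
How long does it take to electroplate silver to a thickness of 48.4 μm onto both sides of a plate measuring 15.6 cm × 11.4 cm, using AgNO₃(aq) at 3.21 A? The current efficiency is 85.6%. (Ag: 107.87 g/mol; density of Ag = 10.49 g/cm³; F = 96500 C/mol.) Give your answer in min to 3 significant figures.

98.0 min

Plated area = 2 × 15.6 × 11.4 = 355.7 cm²
Volume = 355.7 × 48.4×10⁻⁴ cm = 1.722 cm³
m(Ag) = 1.722 × 10.49 = 18.06 g
n(Ag) = 18.06 / 107.87 = 0.1674 mol; n(e⁻) = 0.1674 mol
Q = 0.1674 × 96500 / 0.856 = 18870 C
t = 18870 / 3.21 = 5879 s = 98.0 min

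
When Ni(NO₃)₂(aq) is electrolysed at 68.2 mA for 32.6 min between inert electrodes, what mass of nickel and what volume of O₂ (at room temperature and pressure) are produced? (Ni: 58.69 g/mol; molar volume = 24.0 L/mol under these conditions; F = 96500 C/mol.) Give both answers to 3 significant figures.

0.0406 g Ni; 0.00829 L O₂

Q = 0.0682 × 1956 = 133.4 C; n(e⁻) = 133.4 / 96500 = 0.001382 mol
Cathode: Ni²⁺ + 2e⁻ → Ni → n(Ni) = 0.001382/2 = 6.910×10^-4 mol → 0.0406 g
Anode: 2H₂O → O₂ + 4H⁺ + 4e⁻ → n(O₂) = 0.001382/4 = 3.455×10^-4 mol → 0.00829 L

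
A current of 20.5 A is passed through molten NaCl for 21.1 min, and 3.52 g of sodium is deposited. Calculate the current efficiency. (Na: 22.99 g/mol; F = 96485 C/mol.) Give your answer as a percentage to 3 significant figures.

56.9%

Q = 20.5 × 1266 = 25950 C
n(e⁻) = 25950 / 96485 = 0.2690 mol
Na⁺ + e⁻ → Na, so theoretical n(Na) = 0.2690 mol → 6.184 g
Efficiency = 3.52 / 6.184 = 0.5692 = 56.9%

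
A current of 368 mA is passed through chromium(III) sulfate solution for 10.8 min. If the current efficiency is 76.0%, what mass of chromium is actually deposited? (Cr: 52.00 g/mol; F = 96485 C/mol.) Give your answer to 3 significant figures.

Q = 0.368 × 648 = 238.5 C
n(e⁻) = 238.5 / 96485 = 0.002472 mol
Cr³⁺ + 3e⁻ → Cr, so theoretical m(Cr) = 8.240×10^-4 × 52.00 = 0.04285 g
Actual mass = 76.0% × 0.04285 = 0.0326 g

0.0326 g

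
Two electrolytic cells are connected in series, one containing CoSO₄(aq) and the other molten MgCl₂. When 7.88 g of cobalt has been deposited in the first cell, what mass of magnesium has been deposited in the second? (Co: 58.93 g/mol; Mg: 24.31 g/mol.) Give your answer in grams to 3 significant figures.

n(Co) = 7.88 / 58.93 = 0.1337 mol
Co²⁺ + 2e⁻ → Co, so n(e⁻) = 2 × 0.1337 = 0.2674 mol
In series, the same 0.2674 mol of electrons flows through the second cell.
Mg²⁺ + 2e⁻ → Mg, so n(Mg) = 0.2674 / 2 = 0.1337 mol
m(Mg) = 0.1337 × 24.31 = 3.25 g

3.25 g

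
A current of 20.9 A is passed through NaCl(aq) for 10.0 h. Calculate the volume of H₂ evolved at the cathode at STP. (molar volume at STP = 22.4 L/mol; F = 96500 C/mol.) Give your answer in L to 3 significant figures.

Q = It = 20.9 × 36000 = 7.524×10^5 C
n(e⁻) = Q/F = 7.524×10^5/96500 = 7.797 mol
2H⁺ + 2e⁻ → H₂, so n(H₂) = 7.797 / 2 = 3.899 mol
V = 3.899 × 22.4 = 87.34 L

87.3 L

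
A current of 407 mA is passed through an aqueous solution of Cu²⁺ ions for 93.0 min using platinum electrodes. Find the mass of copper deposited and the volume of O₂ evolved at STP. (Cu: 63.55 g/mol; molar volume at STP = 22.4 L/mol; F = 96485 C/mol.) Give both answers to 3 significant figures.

Q = 0.407 × 5580 = 2271 C; n(e⁻) = 2271 / 96485 = 0.02354 mol
Cathode: Cu²⁺ + 2e⁻ → Cu → n(Cu) = 0.02354/2 = 0.01177 mol → 0.748 g
Anode: 2H₂O → O₂ + 4H⁺ + 4e⁻ → n(O₂) = 0.02354/4 = 0.005885 mol → 0.132 L

0.748 g Cu; 0.132 L O₂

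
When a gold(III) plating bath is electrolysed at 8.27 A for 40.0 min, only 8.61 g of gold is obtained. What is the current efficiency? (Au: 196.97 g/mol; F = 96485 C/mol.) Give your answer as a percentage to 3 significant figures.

63.7%

Q = 8.27 × 2400 = 19850 C
n(e⁻) = 19850 / 96485 = 0.2057 mol
Au³⁺ + 3e⁻ → Au, so theoretical n(Au) = 0.06857 mol → 13.51 g
Efficiency = 8.61 / 13.51 = 0.6373 = 63.7%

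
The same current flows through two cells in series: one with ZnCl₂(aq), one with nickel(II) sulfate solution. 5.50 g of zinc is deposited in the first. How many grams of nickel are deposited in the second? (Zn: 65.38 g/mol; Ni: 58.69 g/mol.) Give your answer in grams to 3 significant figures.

n(Zn) = 5.50 / 65.38 = 0.08412 mol
Zn²⁺ + 2e⁻ → Zn, so n(e⁻) = 2 × 0.08412 = 0.1682 mol
Same current for the same time ⇒ same n(e⁻) = 0.1682 mol in both cells.
Ni²⁺ + 2e⁻ → Ni, so n(Ni) = 0.1682 / 2 = 0.08410 mol
m(Ni) = 0.08410 × 58.69 = 4.94 g

4.94 g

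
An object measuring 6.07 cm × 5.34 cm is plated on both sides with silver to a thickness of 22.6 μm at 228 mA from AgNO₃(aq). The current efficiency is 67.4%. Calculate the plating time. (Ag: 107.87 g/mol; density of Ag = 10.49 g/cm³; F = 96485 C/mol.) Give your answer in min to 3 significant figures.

149 min

Plated area = 2 × 6.07 × 5.34 = 64.83 cm²
Volume = 64.83 × 22.6×10⁻⁴ cm = 0.1465 cm³
m(Ag) = 0.1465 × 10.49 = 1.537 g
n(Ag) = 1.537 / 107.87 = 0.01425 mol; n(e⁻) = 0.01425 mol
Q = 0.01425 × 96485 / 0.674 = 2040 C
t = 2040 / 0.228 = 8947 s = 149 min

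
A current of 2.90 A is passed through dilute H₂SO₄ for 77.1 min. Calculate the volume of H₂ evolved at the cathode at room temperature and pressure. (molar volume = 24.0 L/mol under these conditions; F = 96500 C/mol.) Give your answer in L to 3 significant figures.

Charge passed = 2.90 × 4626 = 13420 C
n(e⁻) = Q/F = 13420/96500 = 0.1391 mol
2H⁺ + 2e⁻ → H₂, so n(H₂) = 0.1391 / 2 = 0.06955 mol
V = 0.06955 × 24.0 = 1.669 L

1.67 L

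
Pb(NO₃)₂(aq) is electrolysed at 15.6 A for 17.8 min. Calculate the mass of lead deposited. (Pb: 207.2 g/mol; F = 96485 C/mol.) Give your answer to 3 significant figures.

17.9 g

Q = It = 15.6 × 1068 = 16660 C
n(e⁻) = Q/F = 16660/96485 = 0.1727 mol
Pb²⁺ + 2e⁻ → Pb, so n(Pb) = 0.1727 / 2 = 0.08635 mol
m = 0.08635 × 207.2 = 17.9 g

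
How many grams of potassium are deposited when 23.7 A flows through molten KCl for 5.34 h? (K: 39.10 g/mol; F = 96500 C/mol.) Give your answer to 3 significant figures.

Q = It = 23.7 × 19224 = 4.556×10^5 C
Moles of electrons = 4.556×10^5 / 96500 = 4.721 mol
K⁺ + e⁻ → K, so n(K) = 4.721 mol
m = 4.721 × 39.10 = 185 g

185 g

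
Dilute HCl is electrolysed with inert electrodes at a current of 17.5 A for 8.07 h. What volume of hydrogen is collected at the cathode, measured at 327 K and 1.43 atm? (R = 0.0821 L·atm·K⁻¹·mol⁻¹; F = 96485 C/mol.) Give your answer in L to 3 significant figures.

49.5 L

Charge passed = 17.5 × 29052 = 5.084×10^5 C
Moles of electrons = 5.084×10^5 / 96485 = 5.269 mol
2H⁺ + 2e⁻ → H₂, so n(H₂) = 5.269 / 2 = 2.635 mol
V = nRT/P = 2.635 × 0.0821 × 327 / 1.43 = 49.47 L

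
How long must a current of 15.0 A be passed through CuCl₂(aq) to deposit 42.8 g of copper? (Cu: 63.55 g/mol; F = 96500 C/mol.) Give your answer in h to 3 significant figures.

n(Cu) = 42.8 / 63.55 = 0.6735 mol
Cu²⁺ + 2e⁻ → Cu, so n(e⁻) = 2 × 0.6735 = 1.347 mol
Q = 1.347 × 96500 = 1.300×10^5 C
t = Q / I = 1.300×10^5 / 15.0 = 8667 s = 2.41 h

2.41 h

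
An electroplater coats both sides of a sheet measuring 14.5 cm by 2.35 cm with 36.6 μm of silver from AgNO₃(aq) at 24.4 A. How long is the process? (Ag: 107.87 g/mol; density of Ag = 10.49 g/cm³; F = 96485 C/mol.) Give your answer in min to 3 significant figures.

Plated area = 2 × 14.5 × 2.35 = 68.15 cm²
Volume = 68.15 × 36.6×10⁻⁴ cm = 0.2494 cm³
m(Ag) = 0.2494 × 10.49 = 2.616 g
n(Ag) = 2.616 / 107.87 = 0.02425 mol; n(e⁻) = 0.02425 mol
Q = 0.02425 × 96485 = 2340 C
t = 2340 / 24.4 = 95.90 s = 1.60 min

1.60 min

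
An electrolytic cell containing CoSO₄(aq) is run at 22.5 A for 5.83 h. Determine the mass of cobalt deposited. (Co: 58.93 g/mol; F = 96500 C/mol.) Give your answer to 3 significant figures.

144 g

Charge passed = 22.5 × 20988 = 4.722×10^5 C
n(e⁻) = 4.722×10^5 / 96500 = 4.893 mol
Co²⁺ + 2e⁻ → Co, so n(Co) = 4.893 / 2 = 2.447 mol
m = 2.447 × 58.93 = 144 g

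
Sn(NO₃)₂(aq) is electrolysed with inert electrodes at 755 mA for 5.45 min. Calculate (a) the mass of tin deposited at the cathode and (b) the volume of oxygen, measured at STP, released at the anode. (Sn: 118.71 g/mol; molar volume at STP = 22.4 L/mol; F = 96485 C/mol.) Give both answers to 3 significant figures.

0.152 g Sn; 0.0143 L O₂

Q = 0.755 × 327 = 246.9 C; n(e⁻) = 246.9 / 96485 = 0.002559 mol
Cathode: Sn²⁺ + 2e⁻ → Sn → n(Sn) = 0.002559/2 = 0.001280 mol → 0.152 g
Anode: 2H₂O → O₂ + 4H⁺ + 4e⁻ → n(O₂) = 0.002559/4 = 6.398×10^-4 mol → 0.0143 L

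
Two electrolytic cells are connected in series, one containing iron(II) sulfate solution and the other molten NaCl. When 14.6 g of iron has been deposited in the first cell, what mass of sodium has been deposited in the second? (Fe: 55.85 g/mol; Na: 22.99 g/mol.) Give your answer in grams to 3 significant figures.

12.0 g

n(Fe) = 14.6 / 55.85 = 0.2614 mol
Fe²⁺ + 2e⁻ → Fe, so n(e⁻) = 2 × 0.2614 = 0.5228 mol
Same current for the same time ⇒ same n(e⁻) = 0.5228 mol in both cells.
Na⁺ + e⁻ → Na, so n(Na) = 0.5228 mol
m(Na) = 0.5228 × 22.99 = 12.0 g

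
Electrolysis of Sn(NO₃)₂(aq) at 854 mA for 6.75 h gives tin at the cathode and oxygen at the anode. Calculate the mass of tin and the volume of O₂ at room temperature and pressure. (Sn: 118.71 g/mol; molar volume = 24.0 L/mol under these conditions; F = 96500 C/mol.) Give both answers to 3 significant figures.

12.8 g Sn; 1.29 L O₂

Q = 0.854 × 24300 = 20750 C; n(e⁻) = 20750 / 96500 = 0.2150 mol
Cathode: Sn²⁺ + 2e⁻ → Sn → n(Sn) = 0.2150/2 = 0.1075 mol → 12.8 g
Anode: 2H₂O → O₂ + 4H⁺ + 4e⁻ → n(O₂) = 0.2150/4 = 0.05375 mol → 1.29 L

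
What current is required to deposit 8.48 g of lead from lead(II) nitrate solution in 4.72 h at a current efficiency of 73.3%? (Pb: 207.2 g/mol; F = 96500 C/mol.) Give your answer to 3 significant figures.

0.634 A

n(Pb) = 8.48 / 207.2 = 0.04093 mol
Pb²⁺ + 2e⁻ → Pb, so n(e⁻) = 2 × 0.04093 = 0.08186 mol
Q = 0.08186 × 96500 / 0.733 = 10780 C
I = Q / t = 10780 / 16992 s = 0.634 A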